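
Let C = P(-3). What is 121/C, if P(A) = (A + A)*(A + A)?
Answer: 121/36 ≈ 3.3611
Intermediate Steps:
P(A) = 4*A² (P(A) = (2*A)*(2*A) = 4*A²)
C = 36 (C = 4*(-3)² = 4*9 = 36)
121/C = 121/36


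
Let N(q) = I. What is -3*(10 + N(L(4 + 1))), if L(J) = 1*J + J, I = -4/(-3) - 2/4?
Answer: -65/2 ≈ -32.500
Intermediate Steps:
I = ⅚ (I = -4*(-⅓) - 2*¼ = 4/3 - ½ = ⅚ ≈ 0.83333)
L(J) = 2*J (L(J) = J + J = 2*J)
N(q) = ⅚
-3*(10 + N(L(4 + 1))) = -3*(10 + ⅚) = -3*65/6 = -65/2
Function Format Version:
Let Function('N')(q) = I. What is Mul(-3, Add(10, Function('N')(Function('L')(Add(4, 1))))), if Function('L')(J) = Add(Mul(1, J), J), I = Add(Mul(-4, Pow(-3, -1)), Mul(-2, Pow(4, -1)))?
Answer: Rational(-65, 2) ≈ -32.500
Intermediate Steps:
I = Rational(5, 6) (I = Add(Mul(-4, Rational(-1, 3)), Mul(-2, Rational(1, 4))) = Add(Rational(4, 3), Rational(-1, 2)) = Rational(5, 6) ≈ 0.83333)
Function('L')(J) = Mul(2, J) (Function('L')(J) = Add(J, J) = Mul(2, J))
Function('N')(q) = Rational(5, 6)
Mul(-3, Add(10, Function('N')(Function('L')(Add(4, 1))))) = Mul(-3, Add(10, Rational(5, 6))) = Mul(-3, Rational(65, 6)) = Rational(-65, 2)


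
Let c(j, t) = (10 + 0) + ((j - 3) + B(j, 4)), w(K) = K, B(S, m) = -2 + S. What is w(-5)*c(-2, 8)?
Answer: -5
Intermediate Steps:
c(j, t) = 5 + 2*j (c(j, t) = (10 + 0) + ((j - 3) + (-2 + j)) = 10 + ((-3 + j) + (-2 + j)) = 10 + (-5 + 2*j) = 5 + 2*j)
w(-5)*c(-2, 8) = -5*(5 + 2*(-2)) = -5*(5 - 4) = -5*1 = -5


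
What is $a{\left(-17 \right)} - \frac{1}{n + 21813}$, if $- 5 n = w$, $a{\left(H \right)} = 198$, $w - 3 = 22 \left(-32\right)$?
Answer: $\frac{21733663}{109766} \approx 198.0$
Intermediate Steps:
$w = -701$ ($w = 3 + 22 \left(-32\right) = 3 - 704 = -701$)
$n = \frac{701}{5}$ ($n = \left(- \frac{1}{5}\right) \left(-701\right) = \frac{701}{5} \approx 140.2$)
$a{\left(-17 \right)} - \frac{1}{n + 21813} = 198 - \frac{1}{\frac{701}{5} + 21813} = 198 - \frac{1}{\frac{109766}{5}} = 198 - \frac{5}{109766} = \frac{21733663}{109766}$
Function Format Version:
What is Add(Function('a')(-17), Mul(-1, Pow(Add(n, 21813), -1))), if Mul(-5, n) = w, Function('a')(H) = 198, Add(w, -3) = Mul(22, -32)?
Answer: Rational(21733663, 109766) ≈ 198.00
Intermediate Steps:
w = -701 (w = Add(3, Mul(22, -32)) = Add(3, -704) = -701)
n = Rational(701, 5) (n = Mul(Rational(-1, 5), -701) = Rational(701, 5) ≈ 140.20)
Add(Function('a')(-17), Mul(-1, Pow(Add(n, 21813), -1))) = Add(198, Mul(-1, Pow(Add(Rational(701, 5), 21813), -1))) = Add(198, Mul(-1, Pow(Rational(109766, 5), -1))) = Add(198, Mul(-1, Rational(5, 109766))) = Add(198, Rational(-5, 109766)) = Rational(21733663, 109766)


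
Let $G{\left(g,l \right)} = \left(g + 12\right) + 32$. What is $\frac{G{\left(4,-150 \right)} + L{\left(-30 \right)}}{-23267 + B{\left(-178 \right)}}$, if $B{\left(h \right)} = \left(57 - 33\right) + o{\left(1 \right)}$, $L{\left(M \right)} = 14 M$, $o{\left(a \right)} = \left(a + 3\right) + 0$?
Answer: $\frac{372}{23239} \approx 0.016008$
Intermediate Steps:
$o{\left(a \right)} = 3 + a$ ($o{\left(a \right)} = \left(3 + a\right) + 0 = 3 + a$)
$G{\left(g,l \right)} = 44 + g$ ($G{\left(g,l \right)} = \left(12 + g\right) + 32 = 44 + g$)
$B{\left(h \right)} = 28$ ($B{\left(h \right)} = \left(57 - 33\right) + \left(3 + 1\right) = 24 + 4 = 28$)
$\frac{G{\left(4,-150 \right)} + L{\left(-30 \right)}}{-23267 + B{\left(-178 \right)}} = \frac{\left(44 + 4\right) + 14 \left(-30\right)}{-23267 + 28} = \frac{48 - 420}{-23239} = \left(-372\right) \left(- \frac{1}{23239}\right) = \frac{372}{23239}$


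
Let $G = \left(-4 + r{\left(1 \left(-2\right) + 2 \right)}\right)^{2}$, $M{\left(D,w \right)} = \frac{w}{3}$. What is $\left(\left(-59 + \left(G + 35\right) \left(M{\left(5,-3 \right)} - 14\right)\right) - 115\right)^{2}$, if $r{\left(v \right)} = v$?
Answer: $881721$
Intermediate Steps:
$M{\left(D,w \right)} = \frac{w}{3}$ ($M{\left(D,w \right)} = w \frac{1}{3} = \frac{w}{3}$)
$G = 16$ ($G = \left(-4 + \left(1 \left(-2\right) + 2\right)\right)^{2} = \left(-4 + \left(-2 + 2\right)\right)^{2} = \left(-4 + 0\right)^{2} = \left(-4\right)^{2} = 16$)
$\left(\left(-59 + \left(G + 35\right) \left(M{\left(5,-3 \right)} - 14\right)\right) - 115\right)^{2} = \left(\left(-59 + \left(16 + 35\right) \left(\frac{1}{3} \left(-3\right) - 14\right)\right) - 115\right)^{2} = \left(\left(-59 + 51 \left(-1 - 14\right)\right) - 115\right)^{2} = \left(\left(-59 + 51 \left(-15\right)\right) - 115\right)^{2} = \left(\left(-59 - 765\right) - 115\right)^{2} = \left(-824 - 115\right)^{2} = \left(-939\right)^{2} = 881721$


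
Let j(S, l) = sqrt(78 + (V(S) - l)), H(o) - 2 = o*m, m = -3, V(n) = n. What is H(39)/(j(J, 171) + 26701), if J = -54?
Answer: -3070615/712943548 + 805*I*sqrt(3)/712943548 ≈ -0.004307 + 1.9557e-6*I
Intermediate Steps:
H(o) = 2 - 3*o (H(o) = 2 + o*(-3) = 2 - 3*o)
j(S, l) = sqrt(78 + S - l) (j(S, l) = sqrt(78 + (S - l)) = sqrt(78 + S - l))
H(39)/(j(J, 171) + 26701) = (2 - 3*39)/(sqrt(78 - 54 - 1*171) + 26701) = (2 - 117)/(sqrt(78 - 54 - 171) + 26701) = -115/(sqrt(-147) + 26701) = -115/(7*I*sqrt(3) + 26701) = -115/(26701 + 7*I*sqrt(3))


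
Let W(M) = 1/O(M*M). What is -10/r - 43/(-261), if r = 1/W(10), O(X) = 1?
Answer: -2567/261 ≈ -9.8353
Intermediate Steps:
W(M) = 1 (W(M) = 1/1 = 1)
r = 1 (r = 1/1 = 1)
-10/r - 43/(-261) = -10/1 - 43/(-261) = -10*1 - 43*(-1/261) = -10 + 43/261 = -2567/261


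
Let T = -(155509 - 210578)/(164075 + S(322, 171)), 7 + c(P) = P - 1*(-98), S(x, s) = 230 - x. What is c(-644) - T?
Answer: -90737668/163983 ≈ -553.34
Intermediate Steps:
c(P) = 91 + P (c(P) = -7 + (P - 1*(-98)) = -7 + (P + 98) = -7 + (98 + P) = 91 + P)
T = 55069/163983 (T = -(155509 - 210578)/(164075 + (230 - 1*322)) = -(-55069)/(164075 + (230 - 322)) = -(-55069)/(164075 - 92) = -(-55069)/163983 = -1*(-55069/163983) = 55069/163983 ≈ 0.33582)
c(-644) - T = (91 - 644) - 1*55069/163983 = -553 - 55069/163983 = -90737668/163983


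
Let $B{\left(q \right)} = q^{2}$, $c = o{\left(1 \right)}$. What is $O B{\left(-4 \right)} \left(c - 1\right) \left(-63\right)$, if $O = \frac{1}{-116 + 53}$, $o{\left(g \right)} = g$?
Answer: $0$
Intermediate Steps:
$c = 1$
$O = - \frac{1}{63}$ ($O = \frac{1}{-63} = - \frac{1}{63} \approx -0.015873$)
$O B{\left(-4 \right)} \left(c - 1\right) \left(-63\right) = - \frac{\left(-4\right)^{2} \left(1 - 1\right)}{63} \left(-63\right) = - \frac{16 \cdot 0}{63} \left(-63\right) = \left(- \frac{1}{63}\right) 0 \left(-63\right) = 0 \left(-63\right) = 0$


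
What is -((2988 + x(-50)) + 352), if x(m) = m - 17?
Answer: -3273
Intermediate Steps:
x(m) = -17 + m
-((2988 + x(-50)) + 352) = -((2988 + (-17 - 50)) + 352) = -((2988 - 67) + 352) = -(2921 + 352) = -1*3273 = -3273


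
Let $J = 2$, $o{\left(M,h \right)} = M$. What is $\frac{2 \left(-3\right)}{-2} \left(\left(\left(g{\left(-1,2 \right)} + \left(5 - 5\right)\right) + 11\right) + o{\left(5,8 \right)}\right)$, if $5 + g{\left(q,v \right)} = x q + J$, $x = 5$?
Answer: $24$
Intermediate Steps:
$g{\left(q,v \right)} = -3 + 5 q$ ($g{\left(q,v \right)} = -5 + \left(5 q + 2\right) = -5 + \left(2 + 5 q\right) = -3 + 5 q$)
$\frac{2 \left(-3\right)}{-2} \left(\left(\left(g{\left(-1,2 \right)} + \left(5 - 5\right)\right) + 11\right) + o{\left(5,8 \right)}\right) = \frac{2 \left(-3\right)}{-2} \left(\left(\left(\left(-3 + 5 \left(-1\right)\right) + \left(5 - 5\right)\right) + 11\right) + 5\right) = \left(-6\right) \left(- \frac{1}{2}\right) \left(\left(\left(\left(-3 - 5\right) + \left(5 - 5\right)\right) + 11\right) + 5\right) = 3 \left(\left(\left(-8 + 0\right) + 11\right) + 5\right) = 3 \left(\left(-8 + 11\right) + 5\right) = 3 \left(3 + 5\right) = 3 \cdot 8 = 24$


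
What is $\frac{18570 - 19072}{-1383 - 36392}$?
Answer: $\frac{502}{37775} \approx 0.013289$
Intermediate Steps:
$\frac{18570 - 19072}{-1383 - 36392} = \frac{18570 - 19072}{-37775} = \left(-502\right) \left(- \frac{1}{37775}\right) = \frac{502}{37775}$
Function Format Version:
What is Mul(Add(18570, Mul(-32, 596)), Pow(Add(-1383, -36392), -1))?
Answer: Rational(502, 37775) ≈ 0.013289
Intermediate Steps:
Mul(Add(18570, Mul(-32, 596)), Pow(Add(-1383, -36392), -1)) = Mul(Add(18570, -19072), Pow(-37775, -1)) = Mul(-502, Rational(-1, 37775)) = Rational(502, 37775)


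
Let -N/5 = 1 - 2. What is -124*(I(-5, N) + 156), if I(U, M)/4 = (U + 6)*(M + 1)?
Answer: -22320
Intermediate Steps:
N = 5 (N = -5*(1 - 2) = -5*(-1) = 5)
I(U, M) = 4*(1 + M)*(6 + U) (I(U, M) = 4*((U + 6)*(M + 1)) = 4*((6 + U)*(1 + M)) = 4*((1 + M)*(6 + U)) = 4*(1 + M)*(6 + U))
-124*(I(-5, N) + 156) = -124*((24 + 4*(-5) + 24*5 + 4*5*(-5)) + 156) = -124*((24 - 20 + 120 - 100) + 156) = -124*(24 + 156) = -124*180 = -22320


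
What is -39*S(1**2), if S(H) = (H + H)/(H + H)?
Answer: -39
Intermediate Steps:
S(H) = 1 (S(H) = (2*H)/((2*H)) = (2*H)*(1/(2*H)) = 1)
-39*S(1**2) = -39*1 = -39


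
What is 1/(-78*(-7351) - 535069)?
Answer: 1/38309 ≈ 2.6104e-5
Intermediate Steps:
1/(-78*(-7351) - 535069) = 1/(573378 - 535069) = 1/38309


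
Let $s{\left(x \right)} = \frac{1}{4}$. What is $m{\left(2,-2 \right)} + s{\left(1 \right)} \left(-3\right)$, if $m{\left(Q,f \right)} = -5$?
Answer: $- \frac{23}{4} \approx -5.75$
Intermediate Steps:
$s{\left(x \right)} = \frac{1}{4}$
$m{\left(2,-2 \right)} + s{\left(1 \right)} \left(-3\right) = -5 + \frac{1}{4} \left(-3\right) = -5 - \frac{3}{4} = - \frac{23}{4}$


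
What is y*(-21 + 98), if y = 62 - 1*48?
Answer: 1078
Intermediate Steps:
y = 14 (y = 62 - 48 = 14)
y*(-21 + 98) = 14*(-21 + 98) = 14*77 = 1078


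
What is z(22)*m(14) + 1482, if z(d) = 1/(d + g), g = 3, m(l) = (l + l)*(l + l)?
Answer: 37834/25 ≈ 1513.4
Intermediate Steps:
m(l) = 4*l² (m(l) = (2*l)*(2*l) = 4*l²)
z(d) = 1/(3 + d) (z(d) = 1/(d + 3) = 1/(3 + d))
z(22)*m(14) + 1482 = (4*14²)/(3 + 22) + 1482 = (4*196)/25 + 1482 = (1/25)*784 + 1482 = 784/25 + 1482 = 37834/25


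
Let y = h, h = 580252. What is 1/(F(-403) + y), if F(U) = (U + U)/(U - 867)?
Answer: 635/368460423 ≈ 1.7234e-6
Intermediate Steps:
y = 580252
F(U) = 2*U/(-867 + U) (F(U) = (2*U)/(-867 + U) = 2*U/(-867 + U))
1/(F(-403) + y) = 1/(2*(-403)/(-867 - 403) + 580252) = 1/(2*(-403)/(-1270) + 580252) = 1/(2*(-403)*(-1/1270) + 580252) = 1/(403/635 + 580252) = 1/(368460423/635) = 635/368460423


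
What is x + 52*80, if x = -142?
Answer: 4018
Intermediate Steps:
x + 52*80 = -142 + 52*80 = -142 + 4160 = 4018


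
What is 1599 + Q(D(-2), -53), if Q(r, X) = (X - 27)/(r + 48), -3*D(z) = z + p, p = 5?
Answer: 75073/47 ≈ 1597.3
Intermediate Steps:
D(z) = -5/3 - z/3 (D(z) = -(z + 5)/3 = -(5 + z)/3 = -5/3 - z/3)
Q(r, X) = (-27 + X)/(48 + r)
1599 + Q(D(-2), -53) = 1599 + (-27 - 53)/(48 + (-5/3 - ⅓*(-2))) = 1599 - 80/(48 + (-5/3 + ⅔)) = 1599 - 80/(48 - 1) = 1599 - 80/47 = 75073/47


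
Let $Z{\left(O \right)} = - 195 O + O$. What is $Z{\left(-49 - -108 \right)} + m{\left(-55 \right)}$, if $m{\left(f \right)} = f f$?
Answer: $-8421$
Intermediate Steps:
$m{\left(f \right)} = f^{2}$
$Z{\left(O \right)} = - 194 O$
$Z{\left(-49 - -108 \right)} + m{\left(-55 \right)} = - 194 \left(-49 - -108\right) + \left(-55\right)^{2} = - 194 \left(-49 + 108\right) + 3025 = \left(-194\right) 59 + 3025 = -11446 + 3025 = -8421$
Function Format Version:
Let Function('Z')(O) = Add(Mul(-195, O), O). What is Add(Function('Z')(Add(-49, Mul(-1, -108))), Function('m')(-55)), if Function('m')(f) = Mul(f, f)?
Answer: -8421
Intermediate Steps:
Function('m')(f) = Pow(f, 2)
Function('Z')(O) = Mul(-194, O)
Add(Function('Z')(Add(-49, Mul(-1, -108))), Function('m')(-55)) = Add(Mul(-194, Add(-49, Mul(-1, -108))), Pow(-55, 2)) = Add(Mul(-194, Add(-49, 108)), 3025) = Add(Mul(-194, 59), 3025) = Add(-11446, 3025) = -8421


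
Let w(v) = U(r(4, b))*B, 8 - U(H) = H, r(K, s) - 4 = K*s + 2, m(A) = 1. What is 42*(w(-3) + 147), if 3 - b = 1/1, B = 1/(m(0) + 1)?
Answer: 6048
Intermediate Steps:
B = ½ (B = 1/(1 + 1) = 1/2 = ½ ≈ 0.50000)
b = 2 (b = 3 - 1/1 = 3 - 1*1 = 3 - 1 = 2)
r(K, s) = 6 + K*s (r(K, s) = 4 + (K*s + 2) = 4 + (2 + K*s) = 6 + K*s)
U(H) = 8 - H
w(v) = -3 (w(v) = (8 - (6 + 4*2))*(½) = (8 - (6 + 8))*(½) = (8 - 1*14)*(½) = (8 - 14)*(½) = -6*½ = -3)
42*(w(-3) + 147) = 42*(-3 + 147) = 42*144 = 6048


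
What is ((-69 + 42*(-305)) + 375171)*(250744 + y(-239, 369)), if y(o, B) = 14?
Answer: 90847617336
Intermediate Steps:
((-69 + 42*(-305)) + 375171)*(250744 + y(-239, 369)) = ((-69 + 42*(-305)) + 375171)*(250744 + 14) = ((-69 - 12810) + 375171)*250758 = (-12879 + 375171)*250758 = 362292*250758 = 90847617336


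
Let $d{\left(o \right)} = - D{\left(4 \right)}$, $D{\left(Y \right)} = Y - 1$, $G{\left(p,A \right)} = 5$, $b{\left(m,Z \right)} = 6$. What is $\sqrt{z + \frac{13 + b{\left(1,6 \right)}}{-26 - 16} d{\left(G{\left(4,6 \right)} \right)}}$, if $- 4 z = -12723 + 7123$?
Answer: $\frac{\sqrt{274666}}{14} \approx 37.435$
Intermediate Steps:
$D{\left(Y \right)} = -1 + Y$ ($D{\left(Y \right)} = Y - 1 = -1 + Y$)
$d{\left(o \right)} = -3$ ($d{\left(o \right)} = - (-1 + 4) = \left(-1\right) 3 = -3$)
$z = 1400$ ($z = - \frac{-12723 + 7123}{4} = \left(- \frac{1}{4}\right) \left(-5600\right) = 1400$)
$\sqrt{z + \frac{13 + b{\left(1,6 \right)}}{-26 - 16} d{\left(G{\left(4,6 \right)} \right)}} = \sqrt{1400 + \frac{13 + 6}{-26 - 16} \left(-3\right)} = \sqrt{1400 + \frac{19}{-42} \left(-3\right)} = \sqrt{1400 + 19 \left(- \frac{1}{42}\right) \left(-3\right)} = \sqrt{1400 - - \frac{19}{14}} = \sqrt{1400 + \frac{19}{14}} = \sqrt{\frac{19619}{14}} = \frac{\sqrt{274666}}{14}$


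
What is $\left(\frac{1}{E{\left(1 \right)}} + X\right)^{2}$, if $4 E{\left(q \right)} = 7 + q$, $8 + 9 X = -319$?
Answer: $\frac{46225}{36} \approx 1284.0$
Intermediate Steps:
$X = - \frac{109}{3}$ ($X = - \frac{8}{9} + \frac{1}{9} \left(-319\right) = - \frac{8}{9} - \frac{319}{9} = - \frac{109}{3} \approx -36.333$)
$E{\left(q \right)} = \frac{7}{4} + \frac{q}{4}$ ($E{\left(q \right)} = \frac{7 + q}{4} = \frac{7}{4} + \frac{q}{4}$)
$\left(\frac{1}{E{\left(1 \right)}} + X\right)^{2} = \left(\frac{1}{\frac{7}{4} + \frac{1}{4} \cdot 1} - \frac{109}{3}\right)^{2} = \left(\frac{1}{\frac{7}{4} + \frac{1}{4}} - \frac{109}{3}\right)^{2} = \left(\frac{1}{2} - \frac{109}{3}\right)^{2} = \left(- \frac{215}{6}\right)^{2} = \frac{46225}{36}$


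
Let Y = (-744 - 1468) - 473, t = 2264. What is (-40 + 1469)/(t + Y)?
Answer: -1429/421 ≈ -3.3943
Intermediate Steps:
Y = -2685 (Y = -2212 - 473 = -2685)
(-40 + 1469)/(t + Y) = (-40 + 1469)/(2264 - 2685) = 1429/(-421) = 1429*(-1/421) = -1429/421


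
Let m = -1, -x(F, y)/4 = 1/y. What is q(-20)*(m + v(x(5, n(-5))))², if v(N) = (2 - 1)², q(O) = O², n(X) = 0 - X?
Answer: 0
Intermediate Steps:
n(X) = -X
x(F, y) = -4/y
v(N) = 1 (v(N) = 1² = 1)
q(-20)*(m + v(x(5, n(-5))))² = (-20)²*(-1 + 1)² = 400*0² = 400*0 = 0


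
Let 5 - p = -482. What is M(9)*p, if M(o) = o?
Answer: 4383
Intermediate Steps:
p = 487 (p = 5 - 1*(-482) = 5 + 482 = 487)
M(9)*p = 9*487 = 4383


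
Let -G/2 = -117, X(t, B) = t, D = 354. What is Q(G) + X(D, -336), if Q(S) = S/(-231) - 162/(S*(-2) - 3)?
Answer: 4271418/12089 ≈ 353.33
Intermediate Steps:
G = 234 (G = -2*(-117) = 234)
Q(S) = -162/(-3 - 2*S) - S/231 (Q(S) = S*(-1/231) - 162/(-2*S - 3) = -S/231 - 162/(-3 - 2*S) = -162/(-3 - 2*S) - S/231)
Q(G) + X(D, -336) = (37422 - 3*234 - 2*234**2)/(231*(3 + 2*234)) + 354 = (37422 - 702 - 2*54756)/(231*(3 + 468)) + 354 = (1/231)*(37422 - 702 - 109512)/471 + 354 = (1/231)*(1/471)*(-72792) + 354 = -8088/12089 + 354 = 4271418/12089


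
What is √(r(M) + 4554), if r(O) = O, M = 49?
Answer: √4603 ≈ 67.845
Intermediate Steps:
√(r(M) + 4554) = √(49 + 4554) = √4603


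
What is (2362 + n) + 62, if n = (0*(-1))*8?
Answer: 2424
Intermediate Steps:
n = 0 (n = 0*8 = 0)
(2362 + n) + 62 = (2362 + 0) + 62 = 2362 + 62 = 2424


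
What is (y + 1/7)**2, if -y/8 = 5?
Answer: 77841/49 ≈ 1588.6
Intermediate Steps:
y = -40 (y = -8*5 = -40)
(y + 1/7)**2 = (-40 + 1/7)**2 = (-279/7)**2 = 77841/49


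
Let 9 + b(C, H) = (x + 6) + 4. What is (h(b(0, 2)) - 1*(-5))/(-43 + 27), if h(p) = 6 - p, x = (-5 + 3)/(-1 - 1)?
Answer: -9/16 ≈ -0.56250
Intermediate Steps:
x = 1 (x = -2/(-2) = -2*(-½) = 1)
b(C, H) = 2 (b(C, H) = -9 + ((1 + 6) + 4) = -9 + (7 + 4) = -9 + 11 = 2)
(h(b(0, 2)) - 1*(-5))/(-43 + 27) = ((6 - 1*2) - 1*(-5))/(-43 + 27) = ((6 - 2) + 5)/(-16) = -(4 + 5)/16 = -1/16*9 = -9/16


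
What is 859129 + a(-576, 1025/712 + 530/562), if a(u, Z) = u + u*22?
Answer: 845881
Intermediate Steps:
a(u, Z) = 23*u (a(u, Z) = u + 22*u = 23*u)
859129 + a(-576, 1025/712 + 530/562) = 859129 + 23*(-576) = 859129 - 13248 = 845881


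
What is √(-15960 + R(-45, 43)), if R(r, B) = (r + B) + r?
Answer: I*√16007 ≈ 126.52*I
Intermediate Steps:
R(r, B) = B + 2*r (R(r, B) = (B + r) + r = B + 2*r)
√(-15960 + R(-45, 43)) = √(-15960 + (43 + 2*(-45))) = √(-15960 + (43 - 90)) = √(-15960 - 47) = √(-16007) = I*√16007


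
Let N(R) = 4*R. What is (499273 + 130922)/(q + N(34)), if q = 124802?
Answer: 210065/41646 ≈ 5.0441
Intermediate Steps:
(499273 + 130922)/(q + N(34)) = (499273 + 130922)/(124802 + 4*34) = 630195/(124802 + 136) = 630195/124938 = 630195*(1/124938) = 210065/41646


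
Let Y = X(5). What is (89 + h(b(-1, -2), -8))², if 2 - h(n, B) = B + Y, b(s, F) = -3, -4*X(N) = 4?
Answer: 10000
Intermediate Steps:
X(N) = -1 (X(N) = -¼*4 = -1)
Y = -1
h(n, B) = 3 - B (h(n, B) = 2 - (B - 1) = 2 - (-1 + B) = 2 + (1 - B) = 3 - B)
(89 + h(b(-1, -2), -8))² = (89 + (3 - 1*(-8)))² = (89 + (3 + 8))² = (89 + 11)² = 100² = 10000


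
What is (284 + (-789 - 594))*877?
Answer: -963823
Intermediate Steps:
(284 + (-789 - 594))*877 = (284 - 1383)*877 = -1099*877 = -963823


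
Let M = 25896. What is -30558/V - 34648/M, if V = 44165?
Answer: -26381351/12996555 ≈ -2.0299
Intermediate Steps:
-30558/V - 34648/M = -30558/44165 - 34648/25896 = -30558*1/44165 - 34648*1/25896 = -2778/4015 - 4331/3237 = -26381351/12996555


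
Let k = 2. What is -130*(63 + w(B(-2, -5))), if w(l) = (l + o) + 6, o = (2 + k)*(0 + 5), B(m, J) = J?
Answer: -10920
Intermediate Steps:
o = 20 (o = (2 + 2)*(0 + 5) = 4*5 = 20)
w(l) = 26 + l (w(l) = (l + 20) + 6 = (20 + l) + 6 = 26 + l)
-130*(63 + w(B(-2, -5))) = -130*(63 + (26 - 5)) = -130*(63 + 21) = -130*84 = -10920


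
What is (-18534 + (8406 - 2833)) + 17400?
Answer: 4439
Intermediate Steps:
(-18534 + (8406 - 2833)) + 17400 = (-18534 + 5573) + 17400 = -12961 + 17400 = 4439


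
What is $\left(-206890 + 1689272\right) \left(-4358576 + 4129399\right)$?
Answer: $-339727859614$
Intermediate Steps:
$\left(-206890 + 1689272\right) \left(-4358576 + 4129399\right) = 1482382 \left(-229177\right) = -339727859614$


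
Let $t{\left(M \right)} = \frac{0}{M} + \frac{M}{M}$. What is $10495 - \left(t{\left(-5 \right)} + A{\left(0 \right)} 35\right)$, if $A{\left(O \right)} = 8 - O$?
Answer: $10214$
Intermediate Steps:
$t{\left(M \right)} = 1$ ($t{\left(M \right)} = 0 + 1 = 1$)
$10495 - \left(t{\left(-5 \right)} + A{\left(0 \right)} 35\right) = 10495 - \left(1 + \left(8 - 0\right) 35\right) = 10495 - \left(1 + \left(8 + 0\right) 35\right) = 10495 - \left(1 + 8 \cdot 35\right) = 10495 - \left(1 + 280\right) = 10495 - 281 = 10214$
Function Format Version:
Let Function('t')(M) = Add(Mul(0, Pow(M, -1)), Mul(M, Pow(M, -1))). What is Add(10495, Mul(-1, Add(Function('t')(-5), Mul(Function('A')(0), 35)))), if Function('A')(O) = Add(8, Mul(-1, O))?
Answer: 10214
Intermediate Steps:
Function('t')(M) = 1 (Function('t')(M) = Add(0, 1) = 1)
Add(10495, Mul(-1, Add(Function('t')(-5), Mul(Function('A')(0), 35)))) = Add(10495, Mul(-1, Add(1, Mul(Add(8, Mul(-1, 0)), 35)))) = Add(10495, Mul(-1, Add(1, Mul(Add(8, 0), 35)))) = Add(10495, Mul(-1, Add(1, Mul(8, 35)))) = Add(10495, Mul(-1, Add(1, 280))) = Add(10495, Mul(-1, 281)) = Add(10495, -281) = 10214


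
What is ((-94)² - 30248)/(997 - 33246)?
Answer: 21412/32249 ≈ 0.66396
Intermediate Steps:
((-94)² - 30248)/(997 - 33246) = (8836 - 30248)/(-32249) = -21412*(-1/32249) = 21412/32249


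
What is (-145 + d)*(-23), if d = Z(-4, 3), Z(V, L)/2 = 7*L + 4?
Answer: 2185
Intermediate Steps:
Z(V, L) = 8 + 14*L (Z(V, L) = 2*(7*L + 4) = 2*(4 + 7*L) = 8 + 14*L)
d = 50 (d = 8 + 14*3 = 8 + 42 = 50)
(-145 + d)*(-23) = (-145 + 50)*(-23) = -95*(-23) = 2185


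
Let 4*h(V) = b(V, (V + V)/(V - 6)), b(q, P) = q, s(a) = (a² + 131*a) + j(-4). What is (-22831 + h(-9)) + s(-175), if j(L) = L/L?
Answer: -60529/4 ≈ -15132.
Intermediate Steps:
j(L) = 1
s(a) = 1 + a² + 131*a (s(a) = (a² + 131*a) + 1 = 1 + a² + 131*a)
h(V) = V/4
(-22831 + h(-9)) + s(-175) = (-22831 + (¼)*(-9)) + (1 + (-175)² + 131*(-175)) = (-22831 - 9/4) + (1 + 30625 - 22925) = -91333/4 + 7701 = -60529/4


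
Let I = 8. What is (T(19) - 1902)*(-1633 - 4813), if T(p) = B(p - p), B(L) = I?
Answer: 12208724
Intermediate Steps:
B(L) = 8
T(p) = 8
(T(19) - 1902)*(-1633 - 4813) = (8 - 1902)*(-1633 - 4813) = -1894*(-6446) = 12208724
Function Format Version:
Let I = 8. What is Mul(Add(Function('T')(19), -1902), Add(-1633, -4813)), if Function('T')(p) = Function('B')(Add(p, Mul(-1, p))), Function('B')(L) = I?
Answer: 12208724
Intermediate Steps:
Function('B')(L) = 8
Function('T')(p) = 8
Mul(Add(Function('T')(19), -1902), Add(-1633, -4813)) = Mul(Add(8, -1902), Add(-1633, -4813)) = Mul(-1894, -6446) = 12208724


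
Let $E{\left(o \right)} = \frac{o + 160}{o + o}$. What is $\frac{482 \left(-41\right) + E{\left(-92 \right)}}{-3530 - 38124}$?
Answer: $\frac{909069}{1916084} \approx 0.47444$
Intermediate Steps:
$E{\left(o \right)} = \frac{160 + o}{2 o}$
$\frac{482 \left(-41\right) + E{\left(-92 \right)}}{-3530 - 38124} = \frac{482 \left(-41\right) + \frac{160 - 92}{2 \left(-92\right)}}{-3530 - 38124} = \frac{-19762 + \frac{1}{2} \left(- \frac{1}{92}\right) 68}{-41654} = \left(-19762 - \frac{17}{46}\right) \left(- \frac{1}{41654}\right) = \left(- \frac{909069}{46}\right) \left(- \frac{1}{41654}\right) = \frac{909069}{1916084}$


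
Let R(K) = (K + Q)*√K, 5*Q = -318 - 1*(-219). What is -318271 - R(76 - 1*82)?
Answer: -318271 + 129*I*√6/5 ≈ -3.1827e+5 + 63.197*I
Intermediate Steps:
Q = -99/5 (Q = (-318 - 1*(-219))/5 = (-318 + 219)/5 = (⅕)*(-99) = -99/5 ≈ -19.800)
R(K) = √K*(-99/5 + K) (R(K) = (K - 99/5)*√K = (-99/5 + K)*√K = √K*(-99/5 + K))
-318271 - R(76 - 1*82) = -318271 - √(76 - 1*82)*(-99/5 + (76 - 1*82)) = -318271 - √(76 - 82)*(-99/5 + (76 - 82)) = -318271 - √(-6)*(-99/5 - 6) = -318271 - I*√6*(-129)/5 = -318271 - (-129)*I*√6/5 = -318271 + 129*I*√6/5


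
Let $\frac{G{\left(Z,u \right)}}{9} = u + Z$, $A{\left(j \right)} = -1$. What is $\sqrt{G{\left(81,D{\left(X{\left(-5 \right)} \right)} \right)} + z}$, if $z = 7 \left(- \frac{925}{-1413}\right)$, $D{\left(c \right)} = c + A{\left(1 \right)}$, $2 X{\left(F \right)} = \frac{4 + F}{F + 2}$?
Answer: $\frac{\sqrt{644299426}}{942} \approx 26.946$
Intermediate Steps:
$X{\left(F \right)} = \frac{4 + F}{2 \left(2 + F\right)}$ ($X{\left(F \right)} = \frac{\left(4 + F\right) \frac{1}{F + 2}}{2} = \frac{\left(4 + F\right) \frac{1}{2 + F}}{2} = \frac{\frac{1}{2 + F} \left(4 + F\right)}{2} = \frac{4 + F}{2 \left(2 + F\right)}$)
$D{\left(c \right)} = -1 + c$ ($D{\left(c \right)} = c - 1 = -1 + c$)
$G{\left(Z,u \right)} = 9 Z + 9 u$ ($G{\left(Z,u \right)} = 9 \left(u + Z\right) = 9 \left(Z + u\right) = 9 Z + 9 u$)
$z = \frac{6475}{1413}$ ($z = 7 \left(\left(-925\right) \left(- \frac{1}{1413}\right)\right) = 7 \cdot \frac{925}{1413} = \frac{6475}{1413} \approx 4.5825$)
$\sqrt{G{\left(81,D{\left(X{\left(-5 \right)} \right)} \right)} + z} = \sqrt{\left(9 \cdot 81 + 9 \left(-1 + \frac{4 - 5}{2 \left(2 - 5\right)}\right)\right) + \frac{6475}{1413}} = \sqrt{\left(729 + 9 \left(-1 + \frac{1}{2} \frac{1}{-3} \left(-1\right)\right)\right) + \frac{6475}{1413}} = \sqrt{\left(729 + 9 \left(-1 + \frac{1}{2} \left(- \frac{1}{3}\right) \left(-1\right)\right)\right) + \frac{6475}{1413}} = \sqrt{\left(729 + 9 \left(-1 + \frac{1}{6}\right)\right) + \frac{6475}{1413}} = \sqrt{\left(729 + 9 \left(- \frac{5}{6}\right)\right) + \frac{6475}{1413}} = \sqrt{\left(729 - \frac{15}{2}\right) + \frac{6475}{1413}} = \sqrt{\frac{1443}{2} + \frac{6475}{1413}} = \sqrt{\frac{2051909}{2826}} = \frac{\sqrt{644299426}}{942}$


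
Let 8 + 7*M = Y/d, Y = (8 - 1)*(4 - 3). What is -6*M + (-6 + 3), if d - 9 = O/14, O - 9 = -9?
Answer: 67/21 ≈ 3.1905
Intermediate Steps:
O = 0 (O = 9 - 9 = 0)
Y = 7 (Y = 7*1 = 7)
d = 9 (d = 9 + 0/14 = 9 + 0*(1/14) = 9 + 0 = 9)
M = -65/63 (M = -8/7 + (7/9)/7 = -8/7 + (7*(1/9))/7 = -8/7 + (1/7)*(7/9) = -8/7 + 1/9 = -65/63 ≈ -1.0317)
-6*M + (-6 + 3) = -6*(-65/63) + (-6 + 3) = 130/21 - 3 = 67/21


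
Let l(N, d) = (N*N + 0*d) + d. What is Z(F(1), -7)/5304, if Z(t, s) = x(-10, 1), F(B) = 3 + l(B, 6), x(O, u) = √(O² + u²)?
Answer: √101/5304 ≈ 0.0018948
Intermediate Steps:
l(N, d) = d + N² (l(N, d) = (N² + 0) + d = N² + d = d + N²)
F(B) = 9 + B² (F(B) = 3 + (6 + B²) = 9 + B²)
Z(t, s) = √101 (Z(t, s) = √((-10)² + 1²) = √(100 + 1) = √101)
Z(F(1), -7)/5304 = √101/5304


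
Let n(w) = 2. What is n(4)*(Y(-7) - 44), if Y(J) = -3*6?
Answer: -124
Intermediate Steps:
Y(J) = -18
n(4)*(Y(-7) - 44) = 2*(-18 - 44) = 2*(-62) = -124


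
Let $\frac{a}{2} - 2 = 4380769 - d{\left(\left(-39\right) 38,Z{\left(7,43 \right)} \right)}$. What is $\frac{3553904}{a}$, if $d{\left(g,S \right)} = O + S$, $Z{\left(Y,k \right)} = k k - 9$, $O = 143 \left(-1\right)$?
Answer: $\frac{888476}{2189537} \approx 0.40578$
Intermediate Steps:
$O = -143$
$Z{\left(Y,k \right)} = -9 + k^{2}$ ($Z{\left(Y,k \right)} = k^{2} - 9 = -9 + k^{2}$)
$d{\left(g,S \right)} = -143 + S$
$a = 8758148$ ($a = 4 + 2 \left(4380769 - \left(-143 - \left(9 - 43^{2}\right)\right)\right) = 4 + 2 \left(4380769 - \left(-143 + \left(-9 + 1849\right)\right)\right) = 4 + 2 \left(4380769 - \left(-143 + 1840\right)\right) = 4 + 2 \left(4380769 - 1697\right) = 4 + 2 \cdot 4379072 = 4 + 8758144 = 8758148$)
$\frac{3553904}{a} = \frac{3553904}{8758148} = 3553904 \cdot \frac{1}{8758148} = \frac{888476}{2189537}$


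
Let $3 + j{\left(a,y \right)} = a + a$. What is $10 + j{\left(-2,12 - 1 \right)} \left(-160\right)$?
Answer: $1130$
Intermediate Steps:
$j{\left(a,y \right)} = -3 + 2 a$ ($j{\left(a,y \right)} = -3 + \left(a + a\right) = -3 + 2 a$)
$10 + j{\left(-2,12 - 1 \right)} \left(-160\right) = 10 + \left(-3 + 2 \left(-2\right)\right) \left(-160\right) = 10 + \left(-3 - 4\right) \left(-160\right) = 10 - -1120 = 10 + 1120 = 1130$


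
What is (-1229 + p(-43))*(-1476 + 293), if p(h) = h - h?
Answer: 1453907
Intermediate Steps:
p(h) = 0
(-1229 + p(-43))*(-1476 + 293) = (-1229 + 0)*(-1476 + 293) = -1229*(-1183) = 1453907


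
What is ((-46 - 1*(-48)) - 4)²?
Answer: 4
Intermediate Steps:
((-46 - 1*(-48)) - 4)² = ((-46 + 48) - 4)² = (2 - 4)² = (-2)² = 4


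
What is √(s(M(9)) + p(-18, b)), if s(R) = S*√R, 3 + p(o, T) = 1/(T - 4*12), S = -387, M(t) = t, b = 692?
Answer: I*√120688015/322 ≈ 34.117*I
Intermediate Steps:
p(o, T) = -3 + 1/(-48 + T) (p(o, T) = -3 + 1/(T - 4*12) = -3 + 1/(T - 48) = -3 + 1/(-48 + T))
s(R) = -387*√R
√(s(M(9)) + p(-18, b)) = √(-387*√9 + (145 - 3*692)/(-48 + 692)) = √(-387*3 + (145 - 2076)/644) = √(-1161 + (1/644)*(-1931)) = √(-1161 - 1931/644) = √(-749615/644) = I*√120688015/322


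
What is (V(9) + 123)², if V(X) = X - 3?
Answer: 16641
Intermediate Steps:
V(X) = -3 + X
(V(9) + 123)² = ((-3 + 9) + 123)² = (6 + 123)² = 129² = 16641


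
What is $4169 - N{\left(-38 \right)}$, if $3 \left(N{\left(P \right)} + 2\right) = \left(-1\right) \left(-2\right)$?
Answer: $\frac{12511}{3} \approx 4170.3$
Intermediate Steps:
$N{\left(P \right)} = - \frac{4}{3}$ ($N{\left(P \right)} = -2 + \frac{\left(-1\right) \left(-2\right)}{3} = -2 + \frac{1}{3} \cdot 2 = -2 + \frac{2}{3} = - \frac{4}{3}$)
$4169 - N{\left(-38 \right)} = 4169 - - \frac{4}{3} = 4169 + \frac{4}{3} = \frac{12511}{3}$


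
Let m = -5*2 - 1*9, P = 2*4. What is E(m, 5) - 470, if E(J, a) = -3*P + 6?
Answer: -488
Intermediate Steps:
P = 8
m = -19 (m = -10 - 9 = -19)
E(J, a) = -18 (E(J, a) = -3*8 + 6 = -24 + 6 = -18)
E(m, 5) - 470 = -18 - 470 = -488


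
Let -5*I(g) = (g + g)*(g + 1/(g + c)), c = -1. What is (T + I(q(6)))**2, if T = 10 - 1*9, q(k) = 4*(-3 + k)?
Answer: 9840769/3025 ≈ 3253.1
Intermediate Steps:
q(k) = -12 + 4*k
I(g) = -2*g*(g + 1/(-1 + g))/5 (I(g) = -(g + g)*(g + 1/(g - 1))/5 = -2*g*(g + 1/(-1 + g))/5)
T = 1 (T = 10 - 9 = 1)
(T + I(q(6)))**2 = (1 + 2*(-12 + 4*6)*(-1 + (-12 + 4*6) - (-12 + 4*6)**2)/(5*(-1 + (-12 + 4*6))))**2 = (1 + 2*(-12 + 24)*(-1 + (-12 + 24) - (-12 + 24)**2)/(5*(-1 + (-12 + 24))))**2 = (1 + (2/5)*12*(-1 + 12 - 1*12**2)/(-1 + 12))**2 = (1 + (2/5)*12*(-1 + 12 - 1*144)/11)**2 = (1 + (2/5)*12*(1/11)*(-1 + 12 - 144))**2 = (1 + (2/5)*12*(1/11)*(-133))**2 = (1 - 3192/55)**2 = (-3137/55)**2 = 9840769/3025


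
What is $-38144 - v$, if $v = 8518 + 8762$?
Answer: $-55424$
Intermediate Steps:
$v = 17280$
$-38144 - v = -38144 - 17280 = -55424$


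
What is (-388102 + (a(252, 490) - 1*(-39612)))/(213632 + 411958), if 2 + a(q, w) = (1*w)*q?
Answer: -37502/104265 ≈ -0.35968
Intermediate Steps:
a(q, w) = -2 + q*w (a(q, w) = -2 + (1*w)*q = -2 + w*q = -2 + q*w)
(-388102 + (a(252, 490) - 1*(-39612)))/(213632 + 411958) = (-388102 + ((-2 + 252*490) - 1*(-39612)))/(213632 + 411958) = (-388102 + ((-2 + 123480) + 39612))/625590 = (-388102 + (123478 + 39612))*(1/625590) = (-388102 + 163090)*(1/625590) = -225012*1/625590 = -37502/104265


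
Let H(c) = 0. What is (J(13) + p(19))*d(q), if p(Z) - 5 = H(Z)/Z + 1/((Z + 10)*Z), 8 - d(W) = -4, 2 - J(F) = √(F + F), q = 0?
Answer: 46296/551 - 12*√26 ≈ 22.834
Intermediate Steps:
J(F) = 2 - √2*√F (J(F) = 2 - √(F + F) = 2 - √(2*F) = 2 - √2*√F)
d(W) = 12 (d(W) = 8 - 1*(-4) = 8 + 4 = 12)
p(Z) = 5 + 1/(Z*(10 + Z)) (p(Z) = 5 + (0/Z + 1/((Z + 10)*Z)) = 5 + (0 + 1/((10 + Z)*Z)) = 5 + (0 + 1/(Z*(10 + Z))) = 5 + 1/(Z*(10 + Z)))
(J(13) + p(19))*d(q) = ((2 - √2*√13) + (1 + 5*19² + 50*19)/(19*(10 + 19)))*12 = ((2 - √26) + (1/19)*(1 + 5*361 + 950)/29)*12 = ((2 - √26) + (1/19)*(1/29)*(1 + 1805 + 950))*12 = ((2 - √26) + (1/19)*(1/29)*2756)*12 = ((2 - √26) + 2756/551)*12 = (3858/551 - √26)*12 = 46296/551 - 12*√26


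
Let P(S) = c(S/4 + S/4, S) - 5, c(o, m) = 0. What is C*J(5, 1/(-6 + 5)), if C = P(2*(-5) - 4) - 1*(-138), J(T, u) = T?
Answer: 665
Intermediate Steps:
P(S) = -5 (P(S) = 0 - 5 = -5)
C = 133 (C = -5 - 1*(-138) = -5 + 138 = 133)
C*J(5, 1/(-6 + 5)) = 133*5 = 665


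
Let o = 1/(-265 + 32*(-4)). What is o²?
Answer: 1/154449 ≈ 6.4746e-6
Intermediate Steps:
o = -1/393 (o = 1/(-265 - 128) = 1/(-393) = -1/393 ≈ -0.0025445)
o² = (-1/393)² = 1/154449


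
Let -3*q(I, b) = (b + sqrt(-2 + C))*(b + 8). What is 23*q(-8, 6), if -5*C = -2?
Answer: -644 - 644*I*sqrt(10)/15 ≈ -644.0 - 135.77*I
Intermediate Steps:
C = 2/5 (C = -1/5*(-2) = 2/5 ≈ 0.40000)
q(I, b) = -(8 + b)*(b + 2*I*sqrt(10)/5)/3 (q(I, b) = -(b + sqrt(-2 + 2/5))*(b + 8)/3 = -(b + sqrt(-8/5))*(8 + b)/3 = -(b + 2*I*sqrt(10)/5)*(8 + b)/3 = -(8 + b)*(b + 2*I*sqrt(10)/5)/3)
23*q(-8, 6) = 23*(-8/3*6 - 1/3*6**2 - 16*I*sqrt(10)/15 - 2/15*I*6*sqrt(10)) = 23*(-16 - 1/3*36 - 16*I*sqrt(10)/15 - 4*I*sqrt(10)/5) = 23*(-16 - 12 - 16*I*sqrt(10)/15 - 4*I*sqrt(10)/5) = 23*(-28 - 28*I*sqrt(10)/15) = -644 - 644*I*sqrt(10)/15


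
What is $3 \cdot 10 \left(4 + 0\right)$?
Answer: $120$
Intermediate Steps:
$3 \cdot 10 \left(4 + 0\right) = 30 \cdot 4 = 120$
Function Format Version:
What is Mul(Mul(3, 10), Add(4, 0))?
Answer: 120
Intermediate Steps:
Mul(Mul(3, 10), Add(4, 0)) = Mul(30, 4) = 120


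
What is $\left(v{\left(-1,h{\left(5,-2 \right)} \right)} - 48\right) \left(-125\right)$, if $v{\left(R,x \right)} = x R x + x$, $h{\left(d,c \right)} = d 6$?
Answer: $114750$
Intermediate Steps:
$h{\left(d,c \right)} = 6 d$
$v{\left(R,x \right)} = x + R x^{2}$ ($v{\left(R,x \right)} = R x x + x = R x^{2} + x = x + R x^{2}$)
$\left(v{\left(-1,h{\left(5,-2 \right)} \right)} - 48\right) \left(-125\right) = \left(6 \cdot 5 \left(1 - 6 \cdot 5\right) - 48\right) \left(-125\right) = \left(30 \left(1 - 30\right) - 48\right) \left(-125\right) = \left(30 \left(-29\right) - 48\right) \left(-125\right) = \left(-870 - 48\right) \left(-125\right) = \left(-918\right) \left(-125\right) = 114750$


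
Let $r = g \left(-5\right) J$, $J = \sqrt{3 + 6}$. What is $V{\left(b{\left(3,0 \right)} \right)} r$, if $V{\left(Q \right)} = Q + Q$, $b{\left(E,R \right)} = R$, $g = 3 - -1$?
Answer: $0$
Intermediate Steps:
$J = 3$ ($J = \sqrt{9} = 3$)
$g = 4$ ($g = 3 + 1 = 4$)
$r = -60$ ($r = 4 \left(-5\right) 3 = \left(-20\right) 3 = -60$)
$V{\left(Q \right)} = 2 Q$
$V{\left(b{\left(3,0 \right)} \right)} r = 2 \cdot 0 \left(-60\right) = 0 \left(-60\right) = 0$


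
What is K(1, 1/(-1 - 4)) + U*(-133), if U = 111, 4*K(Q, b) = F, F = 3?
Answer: -59049/4 ≈ -14762.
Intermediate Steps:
K(Q, b) = 3/4 (K(Q, b) = (1/4)*3 = 3/4)
K(1, 1/(-1 - 4)) + U*(-133) = 3/4 + 111*(-133) = 3/4 - 14763 = -59049/4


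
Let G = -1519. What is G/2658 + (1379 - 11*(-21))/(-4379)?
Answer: -10931081/11639382 ≈ -0.93915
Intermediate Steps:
G/2658 + (1379 - 11*(-21))/(-4379) = -1519/2658 + (1379 - 11*(-21))/(-4379) = -1519*1/2658 + (1379 - 1*(-231))*(-1/4379) = -1519/2658 + (1379 + 231)*(-1/4379) = -1519/2658 + 1610*(-1/4379) = -1519/2658 - 1610/4379 = -10931081/11639382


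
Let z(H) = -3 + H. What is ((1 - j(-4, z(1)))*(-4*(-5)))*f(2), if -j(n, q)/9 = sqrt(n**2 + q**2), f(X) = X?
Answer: 40 + 720*sqrt(5) ≈ 1650.0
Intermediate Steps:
j(n, q) = -9*sqrt(n**2 + q**2)
((1 - j(-4, z(1)))*(-4*(-5)))*f(2) = ((1 - (-9)*sqrt((-4)**2 + (-3 + 1)**2))*(-4*(-5)))*2 = ((1 - (-9)*sqrt(16 + (-2)**2))*20)*2 = ((1 - (-9)*sqrt(16 + 4))*20)*2 = ((1 - (-9)*sqrt(20))*20)*2 = ((1 - (-9)*2*sqrt(5))*20)*2 = ((1 - (-18)*sqrt(5))*20)*2 = ((1 + 18*sqrt(5))*20)*2 = (20 + 360*sqrt(5))*2 = 40 + 720*sqrt(5)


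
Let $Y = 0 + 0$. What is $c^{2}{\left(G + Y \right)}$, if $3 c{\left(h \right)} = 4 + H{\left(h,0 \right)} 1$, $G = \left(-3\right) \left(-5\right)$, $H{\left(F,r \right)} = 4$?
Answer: $\frac{64}{9} \approx 7.1111$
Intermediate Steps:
$Y = 0$
$G = 15$
$c{\left(h \right)} = \frac{8}{3}$ ($c{\left(h \right)} = \frac{4 + 4 \cdot 1}{3} = \frac{4 + 4}{3} = \frac{1}{3} \cdot 8 = \frac{8}{3}$)
$c^{2}{\left(G + Y \right)} = \left(\frac{8}{3}\right)^{2} = \frac{64}{9}$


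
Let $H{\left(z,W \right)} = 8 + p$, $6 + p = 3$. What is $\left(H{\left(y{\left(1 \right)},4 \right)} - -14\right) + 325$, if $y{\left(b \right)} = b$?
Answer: $344$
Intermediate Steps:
$p = -3$ ($p = -6 + 3 = -3$)
$H{\left(z,W \right)} = 5$ ($H{\left(z,W \right)} = 8 - 3 = 5$)
$\left(H{\left(y{\left(1 \right)},4 \right)} - -14\right) + 325 = \left(5 - -14\right) + 325 = \left(5 + \left(-132 + 146\right)\right) + 325 = \left(5 + 14\right) + 325 = 19 + 325 = 344$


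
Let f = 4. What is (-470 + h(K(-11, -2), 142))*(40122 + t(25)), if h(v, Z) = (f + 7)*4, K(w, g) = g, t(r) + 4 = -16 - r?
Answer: -17072802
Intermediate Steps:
t(r) = -20 - r (t(r) = -4 + (-16 - r) = -20 - r)
h(v, Z) = 44 (h(v, Z) = (4 + 7)*4 = 11*4 = 44)
(-470 + h(K(-11, -2), 142))*(40122 + t(25)) = (-470 + 44)*(40122 + (-20 - 1*25)) = -426*(40122 + (-20 - 25)) = -426*(40122 - 45) = -426*40077 = -17072802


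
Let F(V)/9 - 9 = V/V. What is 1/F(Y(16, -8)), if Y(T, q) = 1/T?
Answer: 1/90 ≈ 0.011111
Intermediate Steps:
F(V) = 90 (F(V) = 81 + 9*(V/V) = 81 + 9*1 = 81 + 9 = 90)
1/F(Y(16, -8)) = 1/90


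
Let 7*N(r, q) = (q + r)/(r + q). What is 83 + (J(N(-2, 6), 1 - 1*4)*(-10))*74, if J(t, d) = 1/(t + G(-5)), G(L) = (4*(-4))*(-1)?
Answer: 4199/113 ≈ 37.159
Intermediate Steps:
G(L) = 16 (G(L) = -16*(-1) = 16)
N(r, q) = ⅐ (N(r, q) = ((q + r)/(r + q))/7 = ((q + r)/(q + r))/7 = (⅐)*1 = ⅐)
J(t, d) = 1/(16 + t) (J(t, d) = 1/(t + 16) = 1/(16 + t))
83 + (J(N(-2, 6), 1 - 1*4)*(-10))*74 = 83 + (-10/(16 + ⅐))*74 = 83 + (-10/(113/7))*74 = 83 + ((7/113)*(-10))*74 = 83 - 70/113*74 = 83 - 5180/113 = 4199/113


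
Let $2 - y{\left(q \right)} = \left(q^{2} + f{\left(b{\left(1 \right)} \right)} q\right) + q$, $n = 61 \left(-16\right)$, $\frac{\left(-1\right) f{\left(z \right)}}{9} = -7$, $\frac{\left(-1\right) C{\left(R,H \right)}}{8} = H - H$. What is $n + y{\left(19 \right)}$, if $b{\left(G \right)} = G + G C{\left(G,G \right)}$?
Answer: $-2551$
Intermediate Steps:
$C{\left(R,H \right)} = 0$ ($C{\left(R,H \right)} = - 8 \left(H - H\right) = \left(-8\right) 0 = 0$)
$b{\left(G \right)} = G$ ($b{\left(G \right)} = G + G 0 = G + 0 = G$)
$f{\left(z \right)} = 63$ ($f{\left(z \right)} = \left(-9\right) \left(-7\right) = 63$)
$n = -976$
$y{\left(q \right)} = 2 - q^{2} - 64 q$ ($y{\left(q \right)} = 2 - \left(\left(q^{2} + 63 q\right) + q\right) = 2 - \left(q^{2} + 64 q\right) = 2 - q^{2} - 64 q$)
$n + y{\left(19 \right)} = -976 - 1575 = -2551$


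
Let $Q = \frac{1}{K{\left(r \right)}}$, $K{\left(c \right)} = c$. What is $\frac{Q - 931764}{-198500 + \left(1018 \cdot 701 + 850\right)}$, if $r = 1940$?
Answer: $- \frac{1807622159}{1000977920} \approx -1.8059$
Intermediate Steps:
$Q = \frac{1}{1940} \approx 0.00051546$
$\frac{Q - 931764}{-198500 + \left(1018 \cdot 701 + 850\right)} = \frac{\frac{1}{1940} - 931764}{-198500 + \left(1018 \cdot 701 + 850\right)} = - \frac{1807622159}{1940 \left(-198500 + \left(713618 + 850\right)\right)} = - \frac{1807622159}{1940 \left(-198500 + 714468\right)} = - \frac{1807622159}{1940 \cdot 515968} = \left(- \frac{1807622159}{1940}\right) \frac{1}{515968} = - \frac{1807622159}{1000977920}$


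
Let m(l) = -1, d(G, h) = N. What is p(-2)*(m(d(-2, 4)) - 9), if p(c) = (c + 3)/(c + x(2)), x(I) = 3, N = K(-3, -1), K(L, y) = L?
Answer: -10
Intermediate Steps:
N = -3
d(G, h) = -3
p(c) = 1 (p(c) = (c + 3)/(c + 3) = (3 + c)/(3 + c) = 1)
p(-2)*(m(d(-2, 4)) - 9) = 1*(-1 - 9) = 1*(-10) = -10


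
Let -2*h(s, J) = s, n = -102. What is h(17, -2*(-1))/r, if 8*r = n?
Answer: ⅔ ≈ 0.66667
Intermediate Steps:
r = -51/4 (r = (⅛)*(-102) = -51/4 ≈ -12.750)
h(s, J) = -s/2
h(17, -2*(-1))/r = (-½*17)/(-51/4) = -17/2*(-4/51) = ⅔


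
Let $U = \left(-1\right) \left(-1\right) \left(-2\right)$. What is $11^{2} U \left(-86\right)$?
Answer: $20812$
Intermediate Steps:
$U = -2$ ($U = 1 \left(-2\right) = -2$)
$11^{2} U \left(-86\right) = 11^{2} \left(-2\right) \left(-86\right) = 121 \left(-2\right) \left(-86\right) = \left(-242\right) \left(-86\right) = 20812$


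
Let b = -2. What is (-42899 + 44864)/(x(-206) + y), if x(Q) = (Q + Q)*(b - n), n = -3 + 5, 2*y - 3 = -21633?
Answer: -1965/9167 ≈ -0.21436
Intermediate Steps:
y = -10815 (y = 3/2 + (½)*(-21633) = 3/2 - 21633/2 = -10815)
n = 2
x(Q) = -8*Q (x(Q) = (Q + Q)*(-2 - 1*2) = (2*Q)*(-2 - 2) = (2*Q)*(-4) = -8*Q)
(-42899 + 44864)/(x(-206) + y) = (-42899 + 44864)/(-8*(-206) - 10815) = 1965/(1648 - 10815) = 1965/(-9167) = 1965*(-1/9167) = -1965/9167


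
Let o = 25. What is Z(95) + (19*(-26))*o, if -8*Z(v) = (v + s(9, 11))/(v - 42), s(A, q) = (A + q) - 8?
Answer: -5236507/424 ≈ -12350.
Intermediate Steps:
s(A, q) = -8 + A + q
Z(v) = -(12 + v)/(8*(-42 + v)) (Z(v) = -(v + (-8 + 9 + 11))/(8*(v - 42)) = -(v + 12)/(8*(-42 + v)) = -(12 + v)/(8*(-42 + v)))
Z(95) + (19*(-26))*o = (-12 - 1*95)/(8*(-42 + 95)) + (19*(-26))*25 = (⅛)*(-12 - 95)/53 - 494*25 = (⅛)*(1/53)*(-107) - 12350 = -107/424 - 12350 = -5236507/424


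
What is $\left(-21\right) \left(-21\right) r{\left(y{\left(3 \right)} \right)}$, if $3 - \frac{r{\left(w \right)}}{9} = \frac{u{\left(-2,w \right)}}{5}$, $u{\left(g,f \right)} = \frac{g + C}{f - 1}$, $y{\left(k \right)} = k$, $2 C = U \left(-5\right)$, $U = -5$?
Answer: $\frac{154791}{20} \approx 7739.5$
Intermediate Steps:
$C = \frac{25}{2}$ ($C = \frac{\left(-5\right) \left(-5\right)}{2} = \frac{1}{2} \cdot 25 = \frac{25}{2} \approx 12.5$)
$u{\left(g,f \right)} = \frac{\frac{25}{2} + g}{-1 + f}$ ($u{\left(g,f \right)} = \frac{g + \frac{25}{2}}{f - 1} = \frac{\frac{25}{2} + g}{-1 + f}$)
$r{\left(w \right)} = 27 - \frac{189}{10 \left(-1 + w\right)}$ ($r{\left(w \right)} = 27 - 9 \frac{\frac{1}{-1 + w} \left(\frac{25}{2} - 2\right)}{5} = 27 - 9 \frac{1}{-1 + w} \frac{21}{2} \cdot \frac{1}{5} = 27 - 9 \frac{21}{2 \left(-1 + w\right)} \frac{1}{5} = 27 - 9 \frac{21}{10 \left(-1 + w\right)} = 27 - \frac{189}{10 \left(-1 + w\right)}$)
$\left(-21\right) \left(-21\right) r{\left(y{\left(3 \right)} \right)} = \left(-21\right) \left(-21\right) \frac{27 \left(-17 + 10 \cdot 3\right)}{10 \left(-1 + 3\right)} = 441 \frac{27 \left(-17 + 30\right)}{10 \cdot 2} = 441 \cdot \frac{27}{10} \cdot \frac{1}{2} \cdot 13 = 441 \cdot \frac{351}{20} = \frac{154791}{20}$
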